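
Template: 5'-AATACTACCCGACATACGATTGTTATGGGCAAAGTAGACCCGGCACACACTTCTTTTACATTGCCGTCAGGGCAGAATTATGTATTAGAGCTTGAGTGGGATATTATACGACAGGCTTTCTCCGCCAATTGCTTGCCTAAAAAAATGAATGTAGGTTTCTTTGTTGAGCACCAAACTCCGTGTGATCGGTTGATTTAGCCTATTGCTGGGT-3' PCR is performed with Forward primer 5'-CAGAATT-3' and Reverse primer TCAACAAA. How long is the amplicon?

95 bp

Forward primer CAGAATT is found on the top strand at positions 73–79.
Reverse complement of the reverse primer: TTTGTTGA. This occurs on the top strand at positions 160–167.
Product length = (reverse-primer end) − (forward-primer start) + 1 = 167 − 73 + 1 = 95 bp.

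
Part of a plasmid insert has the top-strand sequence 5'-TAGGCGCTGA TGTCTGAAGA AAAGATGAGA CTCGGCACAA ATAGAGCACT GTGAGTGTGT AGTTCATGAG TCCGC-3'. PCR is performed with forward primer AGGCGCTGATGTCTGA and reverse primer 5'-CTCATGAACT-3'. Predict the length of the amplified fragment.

69 bp

Forward primer AGGCGCTGATGTCTGA is found on the top strand at positions 2–17.
The reverse primer's reverse complement is AGTTCATGAG, which matches the template at positions 61–70.
Amplicon spans positions 2–70: 69 bp.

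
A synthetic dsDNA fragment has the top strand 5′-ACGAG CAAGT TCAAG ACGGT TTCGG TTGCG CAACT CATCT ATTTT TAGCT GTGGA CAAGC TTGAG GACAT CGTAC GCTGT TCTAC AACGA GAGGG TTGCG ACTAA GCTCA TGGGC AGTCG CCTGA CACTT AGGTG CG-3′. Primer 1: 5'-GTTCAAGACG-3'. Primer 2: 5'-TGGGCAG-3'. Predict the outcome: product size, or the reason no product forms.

Primer 1 (GTTCAAGACG) matches the top strand at positions 9–18 (3' end points downstream).
Primer 2 (TGGGCAG) also matches the top strand directly, at positions 111–117 — its reverse complement CTGCCCA is not present.
Both primers anneal to the bottom strand with 3' ends pointing the same way, so neither can prime synthesis back toward the other.

No product — both primers anneal to the same strand and extend in the same direction.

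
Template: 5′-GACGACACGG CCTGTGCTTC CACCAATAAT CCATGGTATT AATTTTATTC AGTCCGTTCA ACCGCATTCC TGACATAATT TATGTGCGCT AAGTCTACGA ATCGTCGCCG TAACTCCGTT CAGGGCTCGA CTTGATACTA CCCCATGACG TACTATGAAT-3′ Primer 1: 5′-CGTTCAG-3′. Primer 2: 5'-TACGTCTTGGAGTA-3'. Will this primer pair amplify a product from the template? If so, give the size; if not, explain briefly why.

Primer 2 (TACGTCTTGGAGTA) does not match the top strand, and its reverse complement TACTCCAAGACGTA does not match either.
With no annealing site for primer 2, no amplification occurs.

No product — primer 2 has no binding site in the template.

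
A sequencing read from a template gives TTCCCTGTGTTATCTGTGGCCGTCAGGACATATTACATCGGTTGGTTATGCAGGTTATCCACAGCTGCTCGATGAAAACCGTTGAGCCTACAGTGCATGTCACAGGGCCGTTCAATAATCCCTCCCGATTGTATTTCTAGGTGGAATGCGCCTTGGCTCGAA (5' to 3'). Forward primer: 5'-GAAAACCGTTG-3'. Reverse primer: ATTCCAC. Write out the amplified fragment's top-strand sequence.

5'-GAAAACCGTTGAGCCTACAGTGCATGTCACAGGGCCGTTCAATAATCCCTCCCGATTGTATTTCTAGGTGGAAT-3'

Forward primer GAAAACCGTTG is found on the top strand at positions 74–84.
Reverse complement of the reverse primer: GTGGAAT. This occurs on the top strand at positions 141–147.
The product is the template from position 74 through 147 (74 bp).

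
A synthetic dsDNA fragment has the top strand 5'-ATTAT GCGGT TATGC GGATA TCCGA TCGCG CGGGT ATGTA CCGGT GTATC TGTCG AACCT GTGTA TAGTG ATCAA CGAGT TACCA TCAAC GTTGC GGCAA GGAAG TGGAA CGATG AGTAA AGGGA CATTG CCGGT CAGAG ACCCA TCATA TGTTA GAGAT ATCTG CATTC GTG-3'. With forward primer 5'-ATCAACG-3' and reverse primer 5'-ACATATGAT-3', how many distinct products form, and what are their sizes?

Two products: 83 bp, 69 bp

The forward primer ATCAACG matches the top strand at positions 71–77, 85–91.
The reverse primer's reverse complement is ATCATATGT, matching at positions 145–153.
Each forward site pairs with the reverse site to give a product ending at position 153: sizes 83, 69 bp.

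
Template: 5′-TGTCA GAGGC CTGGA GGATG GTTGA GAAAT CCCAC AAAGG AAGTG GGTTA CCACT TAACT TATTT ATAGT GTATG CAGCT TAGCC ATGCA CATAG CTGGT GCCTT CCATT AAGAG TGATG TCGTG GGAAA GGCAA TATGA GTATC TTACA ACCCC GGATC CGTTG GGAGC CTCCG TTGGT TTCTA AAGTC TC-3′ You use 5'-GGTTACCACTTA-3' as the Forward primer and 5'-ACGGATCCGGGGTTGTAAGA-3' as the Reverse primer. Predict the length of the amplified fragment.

118 bp

Forward primer GGTTACCACTTA is found on the top strand at positions 46–57.
The reverse primer's reverse complement is TCTTACAACCCCGGATCCGT, which matches the template at positions 144–163.
The product runs from position 46 to position 163, so its length is 163 − 46 + 1 = 118 bp.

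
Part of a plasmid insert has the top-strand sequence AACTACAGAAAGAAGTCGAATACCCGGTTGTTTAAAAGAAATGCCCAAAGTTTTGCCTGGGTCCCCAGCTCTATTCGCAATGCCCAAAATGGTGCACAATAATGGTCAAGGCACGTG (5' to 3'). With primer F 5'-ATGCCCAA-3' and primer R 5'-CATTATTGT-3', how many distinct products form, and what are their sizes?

Two products: 64 bp, 25 bp

The forward primer ATGCCCAA matches the top strand at positions 41–48, 80–87.
The reverse primer's reverse complement is ACAATAATG, matching at positions 96–104.
Each forward site pairs with the reverse site to give a product ending at position 104: sizes 64, 25 bp.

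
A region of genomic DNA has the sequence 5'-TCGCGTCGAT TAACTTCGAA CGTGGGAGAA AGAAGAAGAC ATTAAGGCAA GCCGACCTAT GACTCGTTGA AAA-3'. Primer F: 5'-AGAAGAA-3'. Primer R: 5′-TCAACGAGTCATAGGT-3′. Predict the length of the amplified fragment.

40 bp

Forward primer AGAAGAA is found on the top strand at positions 31–37.
Taking the reverse complement of TCAACGAGTCATAGGT gives ACCTATGACTCGTTGA, found at positions 55–70 on the template; the primer anneals here to the top strand with its 3' end pointing upstream.
The product runs from position 31 to position 70, so its length is 70 − 31 + 1 = 40 bp.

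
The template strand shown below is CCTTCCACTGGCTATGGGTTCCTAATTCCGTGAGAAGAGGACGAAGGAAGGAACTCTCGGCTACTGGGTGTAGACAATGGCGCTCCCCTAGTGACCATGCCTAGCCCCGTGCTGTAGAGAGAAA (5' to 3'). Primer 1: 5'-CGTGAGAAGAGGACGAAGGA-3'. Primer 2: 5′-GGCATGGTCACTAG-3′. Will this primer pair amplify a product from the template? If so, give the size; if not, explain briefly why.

Primer 1 (CGTGAGAAGAGGACGAAGGA) matches the top strand at positions 29–48; it acts as a forward primer.
Primer 2's reverse complement is CTAGTGACCATGCC, matching the top strand at positions 88–101; it acts as a reverse primer.
The 3' ends face each other across positions 29–101, giving a 73 bp product.

Yes — a 73 bp product.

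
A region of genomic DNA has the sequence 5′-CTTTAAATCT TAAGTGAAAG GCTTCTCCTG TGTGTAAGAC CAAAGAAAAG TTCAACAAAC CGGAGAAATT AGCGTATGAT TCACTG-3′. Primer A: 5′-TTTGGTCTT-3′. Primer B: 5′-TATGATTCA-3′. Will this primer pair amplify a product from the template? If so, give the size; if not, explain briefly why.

No product — the primers' 3' ends point away from each other.

Primer A (TTTGGTCTT) has reverse complement AAGACCAAA, which matches the top strand at positions 36–44; primer A anneals to the top strand there with its 3' end pointing upstream toward position 36.
Primer B (TATGATTCA) matches the top strand directly at positions 75–83; it anneals to the bottom strand with its 3' end pointing downstream toward position 83.
The 3' ends diverge (primer A extends toward position 1, primer B toward position 86), so the primers never converge on a shared product.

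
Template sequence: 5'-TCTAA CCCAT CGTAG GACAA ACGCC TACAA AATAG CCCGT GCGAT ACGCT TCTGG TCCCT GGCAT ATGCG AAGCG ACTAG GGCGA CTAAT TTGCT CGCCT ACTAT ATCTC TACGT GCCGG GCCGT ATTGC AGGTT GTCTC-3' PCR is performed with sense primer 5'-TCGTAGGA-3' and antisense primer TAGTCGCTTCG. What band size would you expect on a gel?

70 bp

The forward primer matches the template at positions 10–17.
Reverse complement of the reverse primer: CGAAGCGACTA. This occurs on the top strand at positions 69–79.
The product runs from position 10 to position 79, so its length is 79 − 10 + 1 = 70 bp.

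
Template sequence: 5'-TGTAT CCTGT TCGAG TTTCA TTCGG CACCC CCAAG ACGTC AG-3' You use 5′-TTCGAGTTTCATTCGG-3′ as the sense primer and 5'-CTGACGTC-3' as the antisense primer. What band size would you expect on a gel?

33 bp

The forward primer matches the template at positions 10–25.
Taking the reverse complement of CTGACGTC gives GACGTCAG, found at positions 35–42 on the template; the primer anneals here to the top strand with its 3' end pointing upstream.
The product runs from position 10 to position 42, so its length is 42 − 10 + 1 = 33 bp.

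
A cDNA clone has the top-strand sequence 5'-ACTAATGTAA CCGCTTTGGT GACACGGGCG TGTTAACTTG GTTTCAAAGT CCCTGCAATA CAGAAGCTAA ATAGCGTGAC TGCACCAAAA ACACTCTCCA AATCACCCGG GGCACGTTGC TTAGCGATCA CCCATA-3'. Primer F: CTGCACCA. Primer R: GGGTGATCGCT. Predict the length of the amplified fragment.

54 bp

Scanning the template, CTGCACCA occurs at positions 80–87; this primer anneals to the bottom strand there with its 3' end pointing downstream.
Reverse complement of the reverse primer: AGCGATCACCC. This occurs on the top strand at positions 123–133.
Amplicon spans positions 80–133: 54 bp.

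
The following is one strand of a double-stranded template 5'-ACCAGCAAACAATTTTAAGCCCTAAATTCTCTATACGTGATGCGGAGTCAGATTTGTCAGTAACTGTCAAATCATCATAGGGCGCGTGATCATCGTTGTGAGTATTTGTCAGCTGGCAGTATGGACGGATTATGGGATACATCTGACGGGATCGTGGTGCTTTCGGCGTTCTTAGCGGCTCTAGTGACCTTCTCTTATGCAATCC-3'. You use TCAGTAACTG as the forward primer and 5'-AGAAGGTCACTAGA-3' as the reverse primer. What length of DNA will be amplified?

137 bp

The forward primer matches the template at positions 57–66.
The reverse primer's reverse complement is TCTAGTGACCTTCT, which matches the template at positions 180–193.
The product runs from position 57 to position 193, so its length is 193 − 57 + 1 = 137 bp.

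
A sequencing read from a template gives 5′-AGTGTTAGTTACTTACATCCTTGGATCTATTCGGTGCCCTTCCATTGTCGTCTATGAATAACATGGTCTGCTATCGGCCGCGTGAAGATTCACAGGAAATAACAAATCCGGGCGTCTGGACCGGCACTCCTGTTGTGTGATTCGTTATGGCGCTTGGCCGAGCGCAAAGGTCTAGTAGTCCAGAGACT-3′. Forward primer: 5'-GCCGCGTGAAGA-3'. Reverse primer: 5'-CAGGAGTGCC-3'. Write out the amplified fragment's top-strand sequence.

The forward primer matches the template at positions 77–88.
Reverse complement of the reverse primer: GGCACTCCTG. This occurs on the top strand at positions 123–132.
The product is the template from position 77 through 132 (56 bp).

5'-GCCGCGTGAAGATTCACAGGAAATAACAAATCCGGGCGTCTGGACCGGCACTCCTG-3'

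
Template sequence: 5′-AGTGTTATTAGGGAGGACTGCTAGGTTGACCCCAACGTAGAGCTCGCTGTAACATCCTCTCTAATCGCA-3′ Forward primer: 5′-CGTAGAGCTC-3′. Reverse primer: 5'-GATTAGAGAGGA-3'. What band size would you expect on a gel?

31 bp

Forward primer CGTAGAGCTC is found on the top strand at positions 36–45.
Reverse complement of the reverse primer: TCCTCTCTAATC. This occurs on the top strand at positions 55–66.
The product runs from position 36 to position 66, so its length is 66 − 36 + 1 = 31 bp.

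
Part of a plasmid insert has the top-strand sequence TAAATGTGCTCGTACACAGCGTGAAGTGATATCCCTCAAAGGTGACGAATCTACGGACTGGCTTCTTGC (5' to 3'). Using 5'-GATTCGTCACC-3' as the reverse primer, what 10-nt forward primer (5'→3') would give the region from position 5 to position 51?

5'-TGTGCTCGTA-3'

The reverse primer's reverse complement GGTGACGAATC matches the template at positions 41–51; the product starts at position 5.
The forward primer is identical to the top strand over positions 5–14: TGTGCTCGTA.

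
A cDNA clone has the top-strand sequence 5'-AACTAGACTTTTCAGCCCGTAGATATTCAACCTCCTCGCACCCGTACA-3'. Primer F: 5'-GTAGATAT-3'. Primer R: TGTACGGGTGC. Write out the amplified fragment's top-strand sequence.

5'-GTAGATATTCAACCTCCTCGCACCCGTACA-3'

Forward primer GTAGATAT is found on the top strand at positions 19–26.
Reverse complement of the reverse primer: GCACCCGTACA. This occurs on the top strand at positions 38–48.
The product is the template from position 19 through 48 (30 bp).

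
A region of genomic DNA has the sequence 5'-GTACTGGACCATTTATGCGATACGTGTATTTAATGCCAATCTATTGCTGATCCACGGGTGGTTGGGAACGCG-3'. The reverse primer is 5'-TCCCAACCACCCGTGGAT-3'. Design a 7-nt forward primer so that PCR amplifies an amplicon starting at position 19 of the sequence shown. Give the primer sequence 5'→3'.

The reverse primer's reverse complement ATCCACGGGTGGTTGGGA matches the template at positions 50–67; the product starts at position 19.
The forward primer is identical to the top strand over positions 19–25: GATACGT.

5'-GATACGT-3'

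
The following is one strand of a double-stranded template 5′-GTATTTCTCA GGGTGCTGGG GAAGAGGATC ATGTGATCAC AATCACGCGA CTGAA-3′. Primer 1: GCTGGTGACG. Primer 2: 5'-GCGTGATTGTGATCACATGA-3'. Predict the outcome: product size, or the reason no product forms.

No product — primer 1 has no binding site in the template.

Primer 1 (GCTGGTGACG) does not match the top strand, and its reverse complement CGTCACCAGC does not match either.
With no annealing site for primer 1, no amplification occurs.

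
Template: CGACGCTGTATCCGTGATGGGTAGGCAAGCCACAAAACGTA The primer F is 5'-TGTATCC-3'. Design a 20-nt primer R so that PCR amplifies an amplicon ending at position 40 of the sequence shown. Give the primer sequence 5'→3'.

5'-ACGTTTTGTGGCTTGCCTAC-3'

The forward primer binds at positions 7–13; the product's 3' end on the top strand is position 40.
The reverse primer anneals to the top strand over positions 21–40, i.e. to GTAGGCAAGCCACAAAACGT.
Its sequence written 5'→3' is the reverse complement: ACGTTTTGTGGCTTGCCTAC.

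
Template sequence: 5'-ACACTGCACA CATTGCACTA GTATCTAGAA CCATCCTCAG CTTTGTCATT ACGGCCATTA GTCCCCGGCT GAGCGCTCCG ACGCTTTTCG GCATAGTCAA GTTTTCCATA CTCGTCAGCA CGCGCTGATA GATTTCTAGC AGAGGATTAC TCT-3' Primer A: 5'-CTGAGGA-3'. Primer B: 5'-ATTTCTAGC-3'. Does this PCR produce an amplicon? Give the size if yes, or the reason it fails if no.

Primer A (CTGAGGA) has reverse complement TCCTCAG, which matches the top strand at positions 34–40; primer A anneals to the top strand there with its 3' end pointing upstream toward position 34.
Primer B (ATTTCTAGC) matches the top strand directly at positions 132–140; it anneals to the bottom strand with its 3' end pointing downstream toward position 140.
The 3' ends diverge (primer A extends toward position 1, primer B toward position 153), so the primers never converge on a shared product.

No product — the primers' 3' ends point away from each other.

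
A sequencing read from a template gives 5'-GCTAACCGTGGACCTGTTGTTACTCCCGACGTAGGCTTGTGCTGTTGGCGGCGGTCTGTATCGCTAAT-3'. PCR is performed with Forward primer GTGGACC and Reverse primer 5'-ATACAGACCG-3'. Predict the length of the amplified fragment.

54 bp

The forward primer matches the template at positions 8–14.
Reverse complement of the reverse primer: CGGTCTGTAT. This occurs on the top strand at positions 52–61.
The product runs from position 8 to position 61, so its length is 61 − 8 + 1 = 54 bp.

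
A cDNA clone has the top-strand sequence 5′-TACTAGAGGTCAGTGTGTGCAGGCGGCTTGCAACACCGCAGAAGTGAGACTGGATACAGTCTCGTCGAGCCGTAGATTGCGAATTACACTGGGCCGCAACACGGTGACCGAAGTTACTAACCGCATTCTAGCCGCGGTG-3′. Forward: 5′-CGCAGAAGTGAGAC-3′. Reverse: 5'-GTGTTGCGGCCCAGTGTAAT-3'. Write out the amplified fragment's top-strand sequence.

Scanning the template, CGCAGAAGTGAGAC occurs at positions 37–50; this primer anneals to the bottom strand there with its 3' end pointing downstream.
Reverse complement of the reverse primer: ATTACACTGGGCCGCAACAC. This occurs on the top strand at positions 83–102.
The product is the template from position 37 through 102 (66 bp).

5'-CGCAGAAGTGAGACTGGATACAGTCTCGTCGAGCCGTAGATTGCGAATTACACTGGGCCGCAACAC-3'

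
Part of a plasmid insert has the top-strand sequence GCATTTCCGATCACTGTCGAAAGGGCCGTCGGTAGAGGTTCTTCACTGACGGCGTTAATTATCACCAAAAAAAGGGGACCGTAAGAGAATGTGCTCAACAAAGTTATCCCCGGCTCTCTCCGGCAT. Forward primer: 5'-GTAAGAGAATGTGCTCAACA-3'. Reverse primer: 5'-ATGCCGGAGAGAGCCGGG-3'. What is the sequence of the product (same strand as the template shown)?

5'-GTAAGAGAATGTGCTCAACAAAGTTATCCCCGGCTCTCTCCGGCAT-3'

Forward primer GTAAGAGAATGTGCTCAACA is found on the top strand at positions 81–100.
Taking the reverse complement of ATGCCGGAGAGAGCCGGG gives CCCGGCTCTCTCCGGCAT, found at positions 109–126 on the template; the primer anneals here to the top strand with its 3' end pointing upstream.
The product is the template from position 81 through 126 (46 bp).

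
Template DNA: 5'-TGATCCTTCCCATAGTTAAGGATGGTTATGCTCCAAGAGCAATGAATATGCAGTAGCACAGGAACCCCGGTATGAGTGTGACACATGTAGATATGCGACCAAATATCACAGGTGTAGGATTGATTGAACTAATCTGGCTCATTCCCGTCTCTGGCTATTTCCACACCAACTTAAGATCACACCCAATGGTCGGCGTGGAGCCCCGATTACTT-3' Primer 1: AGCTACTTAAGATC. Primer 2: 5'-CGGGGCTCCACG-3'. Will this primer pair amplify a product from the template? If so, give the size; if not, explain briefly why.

Primer 1 (AGCTACTTAAGATC) does not match the top strand, and its reverse complement GATCTTAAGTAGCT does not match either.
With no annealing site for primer 1, no amplification occurs.

No product — primer 1 has no binding site in the template.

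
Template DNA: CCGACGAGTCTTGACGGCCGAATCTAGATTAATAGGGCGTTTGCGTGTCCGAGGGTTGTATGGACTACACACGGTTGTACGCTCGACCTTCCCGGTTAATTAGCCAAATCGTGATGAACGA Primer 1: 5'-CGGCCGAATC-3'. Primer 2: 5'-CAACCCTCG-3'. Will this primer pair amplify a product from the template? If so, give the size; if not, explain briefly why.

Yes — a 44 bp product.

Primer 1 (CGGCCGAATC) matches the top strand at positions 15–24; it acts as a forward primer.
Primer 2's reverse complement is CGAGGGTTG, matching the top strand at positions 50–58; it acts as a reverse primer.
The 3' ends face each other across positions 15–58, giving a 44 bp product.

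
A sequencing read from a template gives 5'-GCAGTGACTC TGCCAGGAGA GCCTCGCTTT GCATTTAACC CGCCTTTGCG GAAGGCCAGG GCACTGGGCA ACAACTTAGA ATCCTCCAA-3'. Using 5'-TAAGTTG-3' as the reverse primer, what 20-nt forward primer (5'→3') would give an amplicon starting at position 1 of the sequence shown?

The reverse primer's reverse complement CAACTTA matches the template at positions 72–78; the product starts at position 1.
The forward primer is identical to the top strand over positions 1–20: GCAGTGACTCTGCCAGGAGA.

5'-GCAGTGACTCTGCCAGGAGA-3'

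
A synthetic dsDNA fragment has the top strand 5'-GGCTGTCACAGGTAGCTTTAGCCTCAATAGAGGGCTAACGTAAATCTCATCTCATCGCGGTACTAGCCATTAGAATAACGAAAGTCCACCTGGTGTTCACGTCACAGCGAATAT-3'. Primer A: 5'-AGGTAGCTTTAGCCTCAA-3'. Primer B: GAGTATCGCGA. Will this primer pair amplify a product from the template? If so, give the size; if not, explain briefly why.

Primer B (GAGTATCGCGA) does not match the top strand, and its reverse complement TCGCGATACTC does not match either.
With no annealing site for primer B, no amplification occurs.

No product — primer B has no binding site in the template.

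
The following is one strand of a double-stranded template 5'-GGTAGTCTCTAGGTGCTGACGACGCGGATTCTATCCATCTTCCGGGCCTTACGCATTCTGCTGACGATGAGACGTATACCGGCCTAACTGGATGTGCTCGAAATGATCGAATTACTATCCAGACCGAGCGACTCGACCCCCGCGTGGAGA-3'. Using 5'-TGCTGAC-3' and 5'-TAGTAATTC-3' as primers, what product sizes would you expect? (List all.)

104 bp, 59 bp

The forward primer TGCTGAC matches the top strand at positions 14–20, 59–65.
The reverse primer's reverse complement is GAATTACTA, matching at positions 109–117.
Each forward site pairs with the reverse site to give a product ending at position 117: sizes 104, 59 bp.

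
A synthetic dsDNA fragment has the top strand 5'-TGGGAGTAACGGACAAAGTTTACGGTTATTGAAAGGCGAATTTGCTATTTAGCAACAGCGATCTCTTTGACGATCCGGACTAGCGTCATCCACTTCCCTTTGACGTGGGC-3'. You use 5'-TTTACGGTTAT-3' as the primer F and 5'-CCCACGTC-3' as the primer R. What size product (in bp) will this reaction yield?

91 bp

The forward primer matches the template at positions 19–29.
Taking the reverse complement of CCCACGTC gives GACGTGGG, found at positions 102–109 on the template; the primer anneals here to the top strand with its 3' end pointing upstream.
The product runs from position 19 to position 109, so its length is 109 − 19 + 1 = 91 bp.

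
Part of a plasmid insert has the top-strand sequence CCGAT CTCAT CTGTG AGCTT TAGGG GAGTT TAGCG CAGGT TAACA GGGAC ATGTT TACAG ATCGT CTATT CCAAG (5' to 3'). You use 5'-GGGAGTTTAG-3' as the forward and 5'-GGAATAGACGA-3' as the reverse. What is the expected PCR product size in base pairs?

Scanning the template, GGGAGTTTAG occurs at positions 24–33; this primer anneals to the bottom strand there with its 3' end pointing downstream.
The reverse primer's reverse complement is TCGTCTATTCC, which matches the template at positions 62–72.
Amplicon spans positions 24–72: 49 bp.

49 bp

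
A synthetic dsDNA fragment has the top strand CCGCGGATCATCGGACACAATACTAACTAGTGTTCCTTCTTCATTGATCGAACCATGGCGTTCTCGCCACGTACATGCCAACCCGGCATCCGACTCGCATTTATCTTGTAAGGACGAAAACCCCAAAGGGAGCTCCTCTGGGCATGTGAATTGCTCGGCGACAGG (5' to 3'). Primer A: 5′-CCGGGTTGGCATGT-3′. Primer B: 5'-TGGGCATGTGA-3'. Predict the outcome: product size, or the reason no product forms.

Primer A (CCGGGTTGGCATGT) has reverse complement ACATGCCAACCCGG, which matches the top strand at positions 73–86; primer A anneals to the top strand there with its 3' end pointing upstream toward position 73.
Primer B (TGGGCATGTGA) matches the top strand directly at positions 139–149; it anneals to the bottom strand with its 3' end pointing downstream toward position 149.
The 3' ends diverge (primer A extends toward position 1, primer B toward position 165), so the primers never converge on a shared product.

No product — the primers' 3' ends point away from each other.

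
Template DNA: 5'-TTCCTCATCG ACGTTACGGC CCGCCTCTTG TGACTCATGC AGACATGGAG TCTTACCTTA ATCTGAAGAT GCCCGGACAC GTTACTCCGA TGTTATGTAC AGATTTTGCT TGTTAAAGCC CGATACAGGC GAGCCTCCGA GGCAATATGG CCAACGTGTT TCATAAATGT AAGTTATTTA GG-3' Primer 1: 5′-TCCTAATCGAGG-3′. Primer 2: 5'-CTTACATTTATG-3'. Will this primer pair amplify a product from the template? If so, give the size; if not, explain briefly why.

No product — primer 1 has no binding site in the template.

Primer 1 (TCCTAATCGAGG) does not match the top strand, and its reverse complement CCTCGATTAGGA does not match either.
With no annealing site for primer 1, no amplification occurs.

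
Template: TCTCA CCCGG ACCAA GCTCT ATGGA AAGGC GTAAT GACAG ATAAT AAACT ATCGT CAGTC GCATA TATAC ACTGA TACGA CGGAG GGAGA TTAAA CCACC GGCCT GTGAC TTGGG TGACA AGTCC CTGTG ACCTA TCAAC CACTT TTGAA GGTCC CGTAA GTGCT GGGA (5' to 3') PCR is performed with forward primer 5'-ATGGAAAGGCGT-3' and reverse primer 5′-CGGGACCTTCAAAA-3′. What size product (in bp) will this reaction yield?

137 bp

Forward primer ATGGAAAGGCGT is found on the top strand at positions 21–32.
Reverse complement of the reverse primer: TTTTGAAGGTCCCG. This occurs on the top strand at positions 144–157.
The product runs from position 21 to position 157, so its length is 157 − 21 + 1 = 137 bp.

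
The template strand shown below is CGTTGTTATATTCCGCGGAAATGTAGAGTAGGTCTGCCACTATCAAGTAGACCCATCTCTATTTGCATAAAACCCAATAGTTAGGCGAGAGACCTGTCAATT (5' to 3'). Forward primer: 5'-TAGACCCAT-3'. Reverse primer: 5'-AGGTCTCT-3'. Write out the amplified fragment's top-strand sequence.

5'-TAGACCCATCTCTATTTGCATAAAACCCAATAGTTAGGCGAGAGACCT-3'

The forward primer matches the template at positions 48–56.
Reverse complement of the reverse primer: AGAGACCT. This occurs on the top strand at positions 88–95.
The product is the template from position 48 through 95 (48 bp).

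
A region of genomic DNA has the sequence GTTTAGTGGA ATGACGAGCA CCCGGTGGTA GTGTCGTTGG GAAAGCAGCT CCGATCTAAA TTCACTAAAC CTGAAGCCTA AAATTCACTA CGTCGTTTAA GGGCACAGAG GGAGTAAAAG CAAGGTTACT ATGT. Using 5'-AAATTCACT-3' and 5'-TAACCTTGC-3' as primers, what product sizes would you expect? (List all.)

The forward primer AAATTCACT matches the top strand at positions 58–66, 81–89.
The reverse primer's reverse complement is GCAAGGTTA, matching at positions 120–128.
Each forward site pairs with the reverse site to give a product ending at position 128: sizes 71, 48 bp.

71 bp, 48 bp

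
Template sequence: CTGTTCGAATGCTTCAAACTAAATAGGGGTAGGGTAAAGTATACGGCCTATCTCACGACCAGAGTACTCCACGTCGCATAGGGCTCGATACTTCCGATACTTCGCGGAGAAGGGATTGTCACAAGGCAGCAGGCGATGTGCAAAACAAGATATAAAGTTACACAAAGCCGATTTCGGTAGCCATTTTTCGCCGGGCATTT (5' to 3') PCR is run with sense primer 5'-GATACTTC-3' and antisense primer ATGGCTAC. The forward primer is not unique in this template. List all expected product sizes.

The forward primer GATACTTC matches the top strand at positions 87–94, 96–103.
The reverse primer's reverse complement is GTAGCCAT, matching at positions 177–184.
Each forward site pairs with the reverse site to give a product ending at position 184: sizes 98, 89 bp.

98 bp, 89 bp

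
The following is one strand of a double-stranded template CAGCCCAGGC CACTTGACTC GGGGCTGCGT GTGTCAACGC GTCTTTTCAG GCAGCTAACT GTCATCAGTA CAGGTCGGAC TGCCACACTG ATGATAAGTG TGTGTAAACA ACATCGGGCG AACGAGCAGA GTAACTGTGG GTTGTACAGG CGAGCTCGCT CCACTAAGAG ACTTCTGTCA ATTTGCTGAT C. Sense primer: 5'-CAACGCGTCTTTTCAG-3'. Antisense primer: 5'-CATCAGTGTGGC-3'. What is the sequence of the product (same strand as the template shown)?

Scanning the template, CAACGCGTCTTTTCAG occurs at positions 35–50; this primer anneals to the bottom strand there with its 3' end pointing downstream.
Taking the reverse complement of CATCAGTGTGGC gives GCCACACTGATG, found at positions 82–93 on the template; the primer anneals here to the top strand with its 3' end pointing upstream.
The product is the template from position 35 through 93 (59 bp).

5'-CAACGCGTCTTTTCAGGCAGCTAACTGTCATCAGTACAGGTCGGACTGCCACACTGATG-3'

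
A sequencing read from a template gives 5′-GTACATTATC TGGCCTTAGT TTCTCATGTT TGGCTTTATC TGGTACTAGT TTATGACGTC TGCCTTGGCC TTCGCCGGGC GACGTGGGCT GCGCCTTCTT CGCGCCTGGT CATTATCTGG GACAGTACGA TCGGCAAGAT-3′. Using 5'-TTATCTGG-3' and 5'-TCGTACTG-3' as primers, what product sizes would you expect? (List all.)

125 bp, 95 bp, 18 bp

The forward primer TTATCTGG matches the top strand at positions 6–13, 36–43, 113–120.
The reverse primer's reverse complement is CAGTACGA, matching at positions 123–130.
Each forward site pairs with the reverse site to give a product ending at position 130: sizes 125, 95, 18 bp.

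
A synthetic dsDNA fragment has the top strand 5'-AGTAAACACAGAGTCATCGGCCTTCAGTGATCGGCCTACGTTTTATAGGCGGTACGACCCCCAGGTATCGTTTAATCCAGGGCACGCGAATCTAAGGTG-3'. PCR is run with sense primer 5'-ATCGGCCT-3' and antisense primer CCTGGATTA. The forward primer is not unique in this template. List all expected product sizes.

66 bp, 52 bp

The forward primer ATCGGCCT matches the top strand at positions 16–23, 30–37.
The reverse primer's reverse complement is TAATCCAGG, matching at positions 73–81.
Each forward site pairs with the reverse site to give a product ending at position 81: sizes 66, 52 bp.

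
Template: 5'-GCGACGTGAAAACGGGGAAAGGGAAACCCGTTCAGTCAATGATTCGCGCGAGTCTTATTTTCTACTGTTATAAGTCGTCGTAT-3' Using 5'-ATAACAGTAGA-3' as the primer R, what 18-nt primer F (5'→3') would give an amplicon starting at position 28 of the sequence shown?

The reverse primer's reverse complement TCTACTGTTAT matches the template at positions 61–71; the product starts at position 28.
The forward primer is identical to the top strand over positions 28–45: CCGTTCAGTCAATGATTC.

5'-CCGTTCAGTCAATGATTC-3'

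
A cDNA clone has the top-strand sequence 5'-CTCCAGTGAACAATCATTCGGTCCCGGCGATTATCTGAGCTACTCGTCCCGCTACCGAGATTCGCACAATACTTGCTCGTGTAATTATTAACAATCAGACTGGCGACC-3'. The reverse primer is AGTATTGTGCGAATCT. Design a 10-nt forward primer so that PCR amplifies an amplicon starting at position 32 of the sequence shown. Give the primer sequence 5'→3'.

5'-TATCTGAGCT-3'

The reverse primer's reverse complement AGATTCGCACAATACT matches the template at positions 58–73; the product starts at position 32.
The forward primer is identical to the top strand over positions 32–41: TATCTGAGCT.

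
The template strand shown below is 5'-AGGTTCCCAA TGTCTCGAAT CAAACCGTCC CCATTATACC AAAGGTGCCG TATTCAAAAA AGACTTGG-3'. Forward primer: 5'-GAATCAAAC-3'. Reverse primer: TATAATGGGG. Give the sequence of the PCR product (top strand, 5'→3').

5'-GAATCAAACCGTCCCCATTATA-3'

Forward primer GAATCAAAC is found on the top strand at positions 17–25.
The reverse primer's reverse complement is CCCCATTATA, which matches the template at positions 29–38.
The product is the template from position 17 through 38 (22 bp).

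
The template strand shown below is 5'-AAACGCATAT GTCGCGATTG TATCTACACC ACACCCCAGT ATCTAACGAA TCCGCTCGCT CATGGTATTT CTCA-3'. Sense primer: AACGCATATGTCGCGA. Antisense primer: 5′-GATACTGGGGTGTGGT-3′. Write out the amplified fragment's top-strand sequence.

The forward primer matches the template at positions 2–17.
Taking the reverse complement of GATACTGGGGTGTGGT gives ACCACACCCCAGTATC, found at positions 28–43 on the template; the primer anneals here to the top strand with its 3' end pointing upstream.
The product is the template from position 2 through 43 (42 bp).

5'-AACGCATATGTCGCGATTGTATCTACACCACACCCCAGTATC-3'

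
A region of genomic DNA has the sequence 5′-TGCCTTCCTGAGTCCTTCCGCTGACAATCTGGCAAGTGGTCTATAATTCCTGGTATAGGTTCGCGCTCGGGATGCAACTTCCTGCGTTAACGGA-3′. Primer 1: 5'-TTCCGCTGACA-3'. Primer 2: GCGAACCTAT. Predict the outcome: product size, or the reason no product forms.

Primer 1 (TTCCGCTGACA) matches the top strand at positions 16–26; it acts as a forward primer.
Primer 2's reverse complement is ATAGGTTCGC, matching the top strand at positions 55–64; it acts as a reverse primer.
The 3' ends face each other across positions 16–64, giving a 49 bp product.

Yes — a 49 bp product.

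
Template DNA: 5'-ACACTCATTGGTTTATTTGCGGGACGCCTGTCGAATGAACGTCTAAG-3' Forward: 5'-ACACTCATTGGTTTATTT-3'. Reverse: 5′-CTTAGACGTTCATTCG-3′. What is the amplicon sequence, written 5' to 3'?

Forward primer ACACTCATTGGTTTATTT is found on the top strand at positions 1–18.
The reverse primer's reverse complement is CGAATGAACGTCTAAG, which matches the template at positions 32–47.
The product is the template from position 1 through 47 (47 bp).

5'-ACACTCATTGGTTTATTTGCGGGACGCCTGTCGAATGAACGTCTAAG-3'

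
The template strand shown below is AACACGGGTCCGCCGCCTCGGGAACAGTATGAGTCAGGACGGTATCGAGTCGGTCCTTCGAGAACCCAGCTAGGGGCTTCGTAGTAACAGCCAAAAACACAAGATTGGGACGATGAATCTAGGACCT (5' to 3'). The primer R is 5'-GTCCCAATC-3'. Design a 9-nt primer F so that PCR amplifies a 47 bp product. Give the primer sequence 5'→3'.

The reverse primer's reverse complement GATTGGGAC matches the template at positions 103–111, so the product ends at position 111.
A 47 bp product then starts at position 111 − 47 + 1 = 65.
The forward primer is identical to the top strand there: CCCAGCTAG.

5'-CCCAGCTAG-3'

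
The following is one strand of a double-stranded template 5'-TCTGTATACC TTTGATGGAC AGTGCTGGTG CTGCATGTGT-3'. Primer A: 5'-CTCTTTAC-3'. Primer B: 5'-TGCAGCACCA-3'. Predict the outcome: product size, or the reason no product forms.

Primer A (CTCTTTAC) does not match the top strand, and its reverse complement GTAAAGAG does not match either.
With no annealing site for primer A, no amplification occurs.

No product — primer A has no binding site in the template.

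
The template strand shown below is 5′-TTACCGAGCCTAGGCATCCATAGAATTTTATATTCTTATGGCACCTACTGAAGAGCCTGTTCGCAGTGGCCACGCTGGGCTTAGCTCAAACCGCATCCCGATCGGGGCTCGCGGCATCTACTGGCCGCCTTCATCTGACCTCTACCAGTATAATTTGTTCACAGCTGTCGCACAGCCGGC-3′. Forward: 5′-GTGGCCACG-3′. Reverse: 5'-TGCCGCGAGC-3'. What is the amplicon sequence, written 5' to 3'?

5'-GTGGCCACGCTGGGCTTAGCTCAAACCGCATCCCGATCGGGGCTCGCGGCA-3'

The forward primer matches the template at positions 66–74.
Reverse complement of the reverse primer: GCTCGCGGCA. This occurs on the top strand at positions 107–116.
The product is the template from position 66 through 116 (51 bp).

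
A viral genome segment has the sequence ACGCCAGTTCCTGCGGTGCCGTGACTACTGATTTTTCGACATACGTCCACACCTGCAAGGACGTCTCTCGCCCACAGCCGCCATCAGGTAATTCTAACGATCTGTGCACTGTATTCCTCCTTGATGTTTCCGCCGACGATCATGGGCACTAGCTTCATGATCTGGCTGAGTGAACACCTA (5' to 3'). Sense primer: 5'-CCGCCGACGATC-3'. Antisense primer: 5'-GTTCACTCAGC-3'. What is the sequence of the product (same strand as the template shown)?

Forward primer CCGCCGACGATC is found on the top strand at positions 130–141.
The reverse primer's reverse complement is GCTGAGTGAAC, which matches the template at positions 165–175.
The product is the template from position 130 through 175 (46 bp).

5'-CCGCCGACGATCATGGGCACTAGCTTCATGATCTGGCTGAGTGAAC-3'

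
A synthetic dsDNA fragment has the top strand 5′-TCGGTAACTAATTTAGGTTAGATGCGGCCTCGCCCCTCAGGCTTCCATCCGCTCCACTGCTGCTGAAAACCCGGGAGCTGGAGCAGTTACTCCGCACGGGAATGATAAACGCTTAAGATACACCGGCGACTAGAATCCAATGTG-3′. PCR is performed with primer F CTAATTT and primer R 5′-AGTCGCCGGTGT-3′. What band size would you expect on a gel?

124 bp

Forward primer CTAATTT is found on the top strand at positions 8–14.
The reverse primer's reverse complement is ACACCGGCGACT, which matches the template at positions 120–131.
Amplicon spans positions 8–131: 124 bp.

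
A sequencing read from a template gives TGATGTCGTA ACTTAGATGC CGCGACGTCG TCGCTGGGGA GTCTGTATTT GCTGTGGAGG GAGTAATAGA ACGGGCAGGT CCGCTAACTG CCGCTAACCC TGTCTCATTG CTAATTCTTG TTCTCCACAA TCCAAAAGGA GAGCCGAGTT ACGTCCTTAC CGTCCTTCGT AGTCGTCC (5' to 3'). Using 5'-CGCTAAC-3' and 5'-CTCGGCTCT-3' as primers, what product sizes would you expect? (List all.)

67 bp, 57 bp

The forward primer CGCTAAC matches the top strand at positions 82–88, 92–98.
The reverse primer's reverse complement is AGAGCCGAG, matching at positions 140–148.
Each forward site pairs with the reverse site to give a product ending at position 148: sizes 67, 57 bp.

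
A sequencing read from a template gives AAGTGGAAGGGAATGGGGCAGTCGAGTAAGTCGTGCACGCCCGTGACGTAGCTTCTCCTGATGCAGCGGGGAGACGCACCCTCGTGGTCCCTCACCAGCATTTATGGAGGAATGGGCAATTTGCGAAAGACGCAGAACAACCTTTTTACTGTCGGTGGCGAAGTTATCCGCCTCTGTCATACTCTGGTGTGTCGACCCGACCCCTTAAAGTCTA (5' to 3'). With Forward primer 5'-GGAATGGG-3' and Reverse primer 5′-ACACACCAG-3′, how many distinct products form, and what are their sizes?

Two products: 183 bp, 84 bp

The forward primer GGAATGGG matches the top strand at positions 10–17, 109–116.
The reverse primer's reverse complement is CTGGTGTGT, matching at positions 184–192.
Each forward site pairs with the reverse site to give a product ending at position 192: sizes 183, 84 bp.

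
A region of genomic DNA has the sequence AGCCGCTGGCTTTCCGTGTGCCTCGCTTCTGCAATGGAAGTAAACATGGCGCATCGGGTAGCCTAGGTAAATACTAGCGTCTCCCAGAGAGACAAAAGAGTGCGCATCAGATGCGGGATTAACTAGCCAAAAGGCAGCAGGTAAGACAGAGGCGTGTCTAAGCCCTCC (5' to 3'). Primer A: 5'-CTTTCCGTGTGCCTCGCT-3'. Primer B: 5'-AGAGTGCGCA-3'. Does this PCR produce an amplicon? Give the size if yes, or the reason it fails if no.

Primer A (CTTTCCGTGTGCCTCGCT) matches the top strand at positions 10–27 (3' end points downstream).
Primer B (AGAGTGCGCA) also matches the top strand directly, at positions 97–106 — its reverse complement TGCGCACTCT is not present.
Both primers anneal to the bottom strand with 3' ends pointing the same way, so neither can prime synthesis back toward the other.

No product — both primers anneal to the same strand and extend in the same direction.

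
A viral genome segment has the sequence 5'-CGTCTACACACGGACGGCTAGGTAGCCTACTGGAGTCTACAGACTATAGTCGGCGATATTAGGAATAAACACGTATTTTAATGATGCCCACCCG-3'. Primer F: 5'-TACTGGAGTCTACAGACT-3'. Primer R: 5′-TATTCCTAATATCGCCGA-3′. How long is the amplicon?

Scanning the template, TACTGGAGTCTACAGACT occurs at positions 28–45; this primer anneals to the bottom strand there with its 3' end pointing downstream.
Reverse complement of the reverse primer: TCGGCGATATTAGGAATA. This occurs on the top strand at positions 50–67.
The product runs from position 28 to position 67, so its length is 67 − 28 + 1 = 40 bp.

40 bp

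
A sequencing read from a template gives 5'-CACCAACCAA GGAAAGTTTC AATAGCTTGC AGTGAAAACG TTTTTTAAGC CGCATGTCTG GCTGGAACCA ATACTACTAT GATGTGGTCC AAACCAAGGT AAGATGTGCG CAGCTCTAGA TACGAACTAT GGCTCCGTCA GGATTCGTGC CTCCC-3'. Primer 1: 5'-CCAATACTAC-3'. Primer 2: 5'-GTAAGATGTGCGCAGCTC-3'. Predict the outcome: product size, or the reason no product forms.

Primer 1 (CCAATACTAC) matches the top strand at positions 68–77 (3' end points downstream).
Primer 2 (GTAAGATGTGCGCAGCTC) also matches the top strand directly, at positions 99–116 — its reverse complement GAGCTGCGCACATCTTAC is not present.
Both primers anneal to the bottom strand with 3' ends pointing the same way, so neither can prime synthesis back toward the other.

No product — both primers anneal to the same strand and extend in the same direction.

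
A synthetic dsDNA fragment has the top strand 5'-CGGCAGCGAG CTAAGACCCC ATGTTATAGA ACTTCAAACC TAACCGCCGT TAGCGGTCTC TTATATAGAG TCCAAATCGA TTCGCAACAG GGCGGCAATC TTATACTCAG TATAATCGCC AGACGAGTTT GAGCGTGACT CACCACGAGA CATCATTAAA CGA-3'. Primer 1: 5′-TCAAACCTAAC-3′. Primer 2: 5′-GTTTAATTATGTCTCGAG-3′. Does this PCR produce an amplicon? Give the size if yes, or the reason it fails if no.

No product — primer 2 has no binding site in the template.

Primer 2 (GTTTAATTATGTCTCGAG) does not match the top strand, and its reverse complement CTCGAGACATAATTAAAC does not match either.
With no annealing site for primer 2, no amplification occurs.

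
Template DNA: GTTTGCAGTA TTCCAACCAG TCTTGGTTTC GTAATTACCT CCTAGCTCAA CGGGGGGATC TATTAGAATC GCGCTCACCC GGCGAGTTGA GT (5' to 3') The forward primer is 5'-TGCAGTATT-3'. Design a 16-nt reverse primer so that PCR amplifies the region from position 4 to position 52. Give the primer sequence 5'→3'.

The product's 3' end on the top strand is position 52.
The reverse primer anneals to the top strand over positions 37–52, i.e. to ACCTCCTAGCTCAACG.
Its sequence written 5'→3' is the reverse complement: CGTTGAGCTAGGAGGT.

5'-CGTTGAGCTAGGAGGT-3'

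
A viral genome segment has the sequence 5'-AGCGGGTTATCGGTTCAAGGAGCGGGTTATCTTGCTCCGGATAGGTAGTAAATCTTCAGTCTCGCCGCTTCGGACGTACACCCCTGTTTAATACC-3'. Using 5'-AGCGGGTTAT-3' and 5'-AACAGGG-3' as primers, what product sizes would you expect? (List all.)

88 bp, 68 bp

The forward primer AGCGGGTTAT matches the top strand at positions 1–10, 21–30.
The reverse primer's reverse complement is CCCTGTT, matching at positions 82–88.
Each forward site pairs with the reverse site to give a product ending at position 88: sizes 88, 68 bp.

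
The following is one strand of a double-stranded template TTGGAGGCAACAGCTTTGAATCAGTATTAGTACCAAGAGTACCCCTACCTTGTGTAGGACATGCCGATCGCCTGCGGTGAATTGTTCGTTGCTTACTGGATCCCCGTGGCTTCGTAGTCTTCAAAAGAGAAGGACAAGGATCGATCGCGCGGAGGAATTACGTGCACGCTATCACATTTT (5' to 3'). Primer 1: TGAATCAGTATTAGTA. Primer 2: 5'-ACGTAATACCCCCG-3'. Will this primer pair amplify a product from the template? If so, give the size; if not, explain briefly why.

No product — primer 2 has no binding site in the template.

Primer 2 (ACGTAATACCCCCG) does not match the top strand, and its reverse complement CGGGGGTATTACGT does not match either.
With no annealing site for primer 2, no amplification occurs.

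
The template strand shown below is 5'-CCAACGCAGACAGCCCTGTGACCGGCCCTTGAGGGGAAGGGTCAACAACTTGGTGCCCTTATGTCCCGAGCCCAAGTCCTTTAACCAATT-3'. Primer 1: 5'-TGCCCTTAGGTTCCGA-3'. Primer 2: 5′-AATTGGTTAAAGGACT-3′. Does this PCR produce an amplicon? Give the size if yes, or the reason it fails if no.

Primer 1 (TGCCCTTAGGTTCCGA) does not match the top strand, and its reverse complement TCGGAACCTAAGGGCA does not match either.
With no annealing site for primer 1, no amplification occurs.

No product — primer 1 has no binding site in the template.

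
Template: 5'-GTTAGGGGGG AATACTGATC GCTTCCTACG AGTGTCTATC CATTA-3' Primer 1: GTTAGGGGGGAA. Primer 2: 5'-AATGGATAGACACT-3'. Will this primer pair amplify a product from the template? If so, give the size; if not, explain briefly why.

Primer 1 (GTTAGGGGGGAA) matches the top strand at positions 1–12; it acts as a forward primer.
Primer 2's reverse complement is AGTGTCTATCCATT, matching the top strand at positions 31–44; it acts as a reverse primer.
The 3' ends face each other across positions 1–44, giving a 44 bp product.

Yes — a 44 bp product.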